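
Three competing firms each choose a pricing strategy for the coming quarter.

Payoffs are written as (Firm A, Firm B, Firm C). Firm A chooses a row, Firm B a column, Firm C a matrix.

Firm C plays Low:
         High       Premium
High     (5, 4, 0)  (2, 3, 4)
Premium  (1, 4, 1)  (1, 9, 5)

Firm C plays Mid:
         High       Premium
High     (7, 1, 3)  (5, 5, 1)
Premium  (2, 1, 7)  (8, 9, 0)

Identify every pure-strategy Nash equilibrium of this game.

No pure-strategy Nash equilibrium.

For each player, find the best response to each opponent profile; mutual best responses are the pure NE.
Firm A against (High, Low): payoffs 5, 1 → best response High.
Firm A against (High, Mid): payoffs 7, 2 → best response High.
Firm A against (Premium, Low): payoffs 2, 1 → best response High.
Firm A against (Premium, Mid): payoffs 5, 8 → best response Premium.
Firm B against (High, Low): payoffs 4, 3 → best response High.
Firm B against (High, Mid): payoffs 1, 5 → best response Premium.
Firm B against (Premium, Low): payoffs 4, 9 → best response Premium.
Firm B against (Premium, Mid): payoffs 1, 9 → best response Premium.
Firm C against (High, High): payoffs 0, 3 → best response Mid.
Firm C against (High, Premium): payoffs 4, 1 → best response Low.
Firm C against (Premium, High): payoffs 1, 7 → best response Mid.
Firm C against (Premium, Premium): payoffs 5, 0 → best response Low.
No profile is a mutual best response for all players.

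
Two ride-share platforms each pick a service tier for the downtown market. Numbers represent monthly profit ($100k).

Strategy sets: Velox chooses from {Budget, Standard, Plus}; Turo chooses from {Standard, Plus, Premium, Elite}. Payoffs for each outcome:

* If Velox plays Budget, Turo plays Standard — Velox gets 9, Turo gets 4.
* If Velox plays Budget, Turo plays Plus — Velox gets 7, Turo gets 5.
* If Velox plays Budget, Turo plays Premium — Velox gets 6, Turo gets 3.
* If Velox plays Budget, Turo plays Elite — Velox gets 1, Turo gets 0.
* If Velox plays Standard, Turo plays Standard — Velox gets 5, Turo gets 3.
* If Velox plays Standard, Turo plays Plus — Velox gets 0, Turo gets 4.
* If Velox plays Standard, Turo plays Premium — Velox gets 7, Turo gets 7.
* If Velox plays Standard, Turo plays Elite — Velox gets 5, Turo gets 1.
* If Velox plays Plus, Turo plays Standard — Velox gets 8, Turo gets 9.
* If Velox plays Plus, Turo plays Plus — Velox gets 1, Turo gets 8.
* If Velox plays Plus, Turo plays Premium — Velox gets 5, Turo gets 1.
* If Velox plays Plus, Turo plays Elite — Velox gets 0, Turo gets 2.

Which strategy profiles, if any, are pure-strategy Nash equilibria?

The pure Nash equilibria are (Budget, Plus) and (Standard, Premium).

Velox against Standard: payoffs 9, 5, 8 → best response Budget.
Velox against Plus: payoffs 7, 0, 1 → best response Budget.
Velox against Premium: payoffs 6, 7, 5 → best response Standard.
Velox against Elite: payoffs 1, 5, 0 → best response Standard.
Turo against Budget: payoffs 4, 5, 3, 0 → best response Plus.
Turo against Standard: payoffs 3, 4, 7, 1 → best response Premium.
Turo against Plus: payoffs 9, 8, 1, 2 → best response Standard.
Mutual best responses: (Budget, Plus); (Standard, Premium).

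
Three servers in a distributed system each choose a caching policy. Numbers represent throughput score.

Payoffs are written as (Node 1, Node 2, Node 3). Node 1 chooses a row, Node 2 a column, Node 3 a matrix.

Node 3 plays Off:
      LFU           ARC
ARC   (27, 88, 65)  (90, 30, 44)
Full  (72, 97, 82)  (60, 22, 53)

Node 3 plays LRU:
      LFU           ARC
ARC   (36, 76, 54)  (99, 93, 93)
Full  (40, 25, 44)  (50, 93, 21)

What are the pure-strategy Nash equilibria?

The pure Nash equilibria are (ARC, ARC, LRU); (Full, LFU, Off).

For each strategy profile, look for a profitable unilateral deviation.
(ARC, LFU, Off): Node 1 can switch to Full (27 → 72). Not NE.
(ARC, LFU, LRU): Node 1 can switch to Full (36 → 40). Not NE.
(ARC, ARC, Off): Node 2 can switch to LFU (30 → 88). Not NE.
(ARC, ARC, LRU): Node 1 gets 99, best alternative 50; Node 2 gets 93, best alternative 76; Node 3 gets 93, best alternative 44. No profitable deviation — NE.
(Full, LFU, Off): Node 1 gets 72, best alternative 27; Node 2 gets 97, best alternative 22; Node 3 gets 82, best alternative 44. No profitable deviation — NE.
(Full, LFU, LRU): Node 2 can switch to ARC (25 → 93). Not NE.
(Full, ARC, Off): Node 1 can switch to ARC (60 → 90). Not NE.
(Full, ARC, LRU): Node 1 can switch to ARC (50 → 99). Not NE.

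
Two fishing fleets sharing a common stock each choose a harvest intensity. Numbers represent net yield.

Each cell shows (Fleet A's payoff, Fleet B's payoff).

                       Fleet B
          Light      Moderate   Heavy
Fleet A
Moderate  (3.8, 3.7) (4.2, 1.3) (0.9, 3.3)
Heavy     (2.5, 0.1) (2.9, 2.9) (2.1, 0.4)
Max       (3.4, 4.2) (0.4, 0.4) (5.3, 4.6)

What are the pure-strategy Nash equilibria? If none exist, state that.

(Moderate, Light), (Max, Heavy)

For each player, find the best response to each opponent profile; mutual best responses are the pure NE.
Fleet A against Light: payoffs 3.8, 2.5, 3.4 → best response Moderate.
Fleet A against Moderate: payoffs 4.2, 2.9, 0.4 → best response Moderate.
Fleet A against Heavy: payoffs 0.9, 2.1, 5.3 → best response Max.
Fleet B against Moderate: payoffs 3.7, 1.3, 3.3 → best response Light.
Fleet B against Heavy: payoffs 0.1, 2.9, 0.4 → best response Moderate.
Fleet B against Max: payoffs 4.2, 0.4, 4.6 → best response Heavy.
Mutual best responses: (Moderate, Light); (Max, Heavy).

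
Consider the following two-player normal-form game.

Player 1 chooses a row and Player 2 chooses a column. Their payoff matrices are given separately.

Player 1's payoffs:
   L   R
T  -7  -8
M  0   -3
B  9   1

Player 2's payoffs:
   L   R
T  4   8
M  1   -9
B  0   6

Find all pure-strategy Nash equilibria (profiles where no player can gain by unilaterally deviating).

Player 1 against L: payoffs -7, 0, 9 → best response B.
Player 1 against R: payoffs -8, -3, 1 → best response B.
Player 2 against T: payoffs 4, 8 → best response R.
Player 2 against M: payoffs 1, -9 → best response L.
Player 2 against B: payoffs 0, 6 → best response R.
Mutual best responses: (B, R).

(B, R)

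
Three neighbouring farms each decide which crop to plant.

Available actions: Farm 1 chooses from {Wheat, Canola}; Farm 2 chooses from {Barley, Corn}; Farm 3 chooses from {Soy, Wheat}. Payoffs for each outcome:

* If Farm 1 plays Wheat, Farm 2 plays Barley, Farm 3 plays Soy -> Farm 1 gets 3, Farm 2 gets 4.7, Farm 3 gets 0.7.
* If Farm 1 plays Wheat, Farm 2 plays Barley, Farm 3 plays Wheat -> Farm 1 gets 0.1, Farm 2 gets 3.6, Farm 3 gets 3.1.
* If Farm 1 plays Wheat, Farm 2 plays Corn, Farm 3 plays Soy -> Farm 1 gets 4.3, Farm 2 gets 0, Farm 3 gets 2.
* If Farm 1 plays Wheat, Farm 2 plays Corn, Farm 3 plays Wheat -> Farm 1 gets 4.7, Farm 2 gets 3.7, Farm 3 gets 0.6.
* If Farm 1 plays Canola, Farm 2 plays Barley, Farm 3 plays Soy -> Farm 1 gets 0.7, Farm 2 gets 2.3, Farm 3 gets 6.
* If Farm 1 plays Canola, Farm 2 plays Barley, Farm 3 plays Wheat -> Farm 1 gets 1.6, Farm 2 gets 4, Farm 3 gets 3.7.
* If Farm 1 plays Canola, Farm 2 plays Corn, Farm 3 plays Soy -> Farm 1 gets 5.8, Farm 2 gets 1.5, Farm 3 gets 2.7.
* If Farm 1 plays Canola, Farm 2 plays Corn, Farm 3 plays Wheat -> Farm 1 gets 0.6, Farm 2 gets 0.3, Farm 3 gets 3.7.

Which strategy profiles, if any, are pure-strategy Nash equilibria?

Farm 1 against (Barley, Soy): payoffs 3, 0.7 → best response Wheat.
Farm 1 against (Barley, Wheat): payoffs 0.1, 1.6 → best response Canola.
Farm 1 against (Corn, Soy): payoffs 4.3, 5.8 → best response Canola.
Farm 1 against (Corn, Wheat): payoffs 4.7, 0.6 → best response Wheat.
Farm 2 against (Wheat, Soy): payoffs 4.7, 0 → best response Barley.
Farm 2 against (Wheat, Wheat): payoffs 3.6, 3.7 → best response Corn.
Farm 2 against (Canola, Soy): payoffs 2.3, 1.5 → best response Barley.
Farm 2 against (Canola, Wheat): payoffs 4, 0.3 → best response Barley.
Farm 3 against (Wheat, Barley): payoffs 0.7, 3.1 → best response Wheat.
Farm 3 against (Wheat, Corn): payoffs 2, 0.6 → best response Soy.
Farm 3 against (Canola, Barley): payoffs 6, 3.7 → best response Soy.
Farm 3 against (Canola, Corn): payoffs 2.7, 3.7 → best response Wheat.
No profile is a mutual best response for all players.

This game has no pure Nash equilibrium.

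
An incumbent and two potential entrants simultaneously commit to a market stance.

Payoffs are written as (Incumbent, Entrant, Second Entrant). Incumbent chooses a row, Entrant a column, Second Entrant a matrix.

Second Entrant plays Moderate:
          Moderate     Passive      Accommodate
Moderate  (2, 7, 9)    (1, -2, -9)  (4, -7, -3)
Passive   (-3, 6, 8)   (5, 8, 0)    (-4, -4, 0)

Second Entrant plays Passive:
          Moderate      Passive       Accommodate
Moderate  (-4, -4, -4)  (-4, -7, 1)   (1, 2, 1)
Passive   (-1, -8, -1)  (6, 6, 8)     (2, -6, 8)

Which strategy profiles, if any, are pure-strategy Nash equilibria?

(Moderate, Moderate, Moderate): Incumbent gets 2, best alternative -3; Entrant gets 7, best alternative -2; Second Entrant gets 9, best alternative -4. No profitable deviation — NE.
(Moderate, Moderate, Passive): Incumbent can switch to Passive (-4 → -1). Not NE.
(Moderate, Passive, Moderate): Incumbent can switch to Passive (1 → 5). Not NE.
(Moderate, Passive, Passive): Incumbent can switch to Passive (-4 → 6). Not NE.
(Moderate, Accommodate, Moderate): Entrant can switch to Moderate (-7 → 7). Not NE.
(Moderate, Accommodate, Passive): Incumbent can switch to Passive (1 → 2). Not NE.
(Passive, Moderate, Moderate): Incumbent can switch to Moderate (-3 → 2). Not NE.
(Passive, Moderate, Passive): Entrant can switch to Passive (-8 → 6). Not NE.
(Passive, Passive, Moderate): Second Entrant can switch to Passive (0 → 8). Not NE.
(Passive, Passive, Passive): Incumbent gets 6, best alternative -4; Entrant gets 6, best alternative -6; Second Entrant gets 8, best alternative 0. No profitable deviation — NE.
(Passive, Accommodate, Moderate): Incumbent can switch to Moderate (-4 → 4). Not NE.
(Passive, Accommodate, Passive): Entrant can switch to Passive (-6 → 6). Not NE.

The pure Nash equilibria are (Moderate, Moderate, Moderate); (Passive, Passive, Passive).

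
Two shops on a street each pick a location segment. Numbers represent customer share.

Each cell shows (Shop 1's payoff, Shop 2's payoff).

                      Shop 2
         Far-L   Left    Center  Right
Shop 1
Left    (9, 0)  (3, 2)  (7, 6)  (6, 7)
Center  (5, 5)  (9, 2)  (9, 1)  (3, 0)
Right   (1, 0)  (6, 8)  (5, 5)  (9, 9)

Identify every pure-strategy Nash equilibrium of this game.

Pure NE: (Right, Right)

Check each profile: it is a Nash equilibrium iff no player can strictly gain by switching unilaterally.
(Left, Far-L): Shop 2 can switch to Left (0 → 2). Not NE.
(Left, Left): Shop 1 can switch to Center (3 → 9). Not NE.
(Left, Center): Shop 1 can switch to Center (7 → 9). Not NE.
(Left, Right): Shop 1 can switch to Right (6 → 9). Not NE.
(Center, Far-L): Shop 1 can switch to Left (5 → 9). Not NE.
(Center, Left): Shop 2 can switch to Far-L (2 → 5). Not NE.
(Center, Center): Shop 2 can switch to Far-L (1 → 5). Not NE.
(Center, Right): Shop 1 can switch to Left (3 → 6). Not NE.
(Right, Far-L): Shop 1 can switch to Left (1 → 9). Not NE.
(Right, Left): Shop 1 can switch to Center (6 → 9). Not NE.
(Right, Center): Shop 1 can switch to Left (5 → 7). Not NE.
(Right, Right): Shop 1 gets 9, best alternative 6; Shop 2 gets 9, best alternative 8. No profitable deviation — NE.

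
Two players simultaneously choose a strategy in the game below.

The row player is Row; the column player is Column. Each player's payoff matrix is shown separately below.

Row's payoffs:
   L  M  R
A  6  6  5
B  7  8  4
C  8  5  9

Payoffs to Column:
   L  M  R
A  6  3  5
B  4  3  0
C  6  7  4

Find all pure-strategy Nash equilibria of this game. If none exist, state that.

(A, L): Row can switch to B (6 → 7). Not NE.
(A, M): Row can switch to B (6 → 8). Not NE.
(A, R): Row can switch to C (5 → 9). Not NE.
(B, L): Row can switch to C (7 → 8). Not NE.
(B, M): Column can switch to L (3 → 4). Not NE.
(B, R): Row can switch to A (4 → 5). Not NE.
(C, L): Column can switch to M (6 → 7). Not NE.
(C, M): Row can switch to A (5 → 6). Not NE.
(C, R): Column can switch to L (4 → 6). Not NE.

No pure-strategy Nash equilibrium.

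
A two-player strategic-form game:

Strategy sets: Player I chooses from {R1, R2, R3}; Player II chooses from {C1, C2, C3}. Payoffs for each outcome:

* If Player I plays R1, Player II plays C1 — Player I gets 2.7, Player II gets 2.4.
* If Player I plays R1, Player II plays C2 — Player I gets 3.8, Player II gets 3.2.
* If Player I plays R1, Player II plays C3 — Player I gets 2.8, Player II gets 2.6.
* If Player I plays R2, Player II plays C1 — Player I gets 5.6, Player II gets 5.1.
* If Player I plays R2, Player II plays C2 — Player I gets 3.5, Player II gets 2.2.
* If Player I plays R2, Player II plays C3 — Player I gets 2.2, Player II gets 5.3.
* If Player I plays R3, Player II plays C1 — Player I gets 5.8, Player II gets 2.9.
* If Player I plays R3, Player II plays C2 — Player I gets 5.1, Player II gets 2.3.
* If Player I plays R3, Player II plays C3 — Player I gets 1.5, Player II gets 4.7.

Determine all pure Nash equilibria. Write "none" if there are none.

(R1, C1): Player I can switch to R2 (2.7 → 5.6). Not NE.
(R1, C2): Player I can switch to R3 (3.8 → 5.1). Not NE.
(R1, C3): Player II can switch to C2 (2.6 → 3.2). Not NE.
(R2, C1): Player I can switch to R3 (5.6 → 5.8). Not NE.
(R2, C2): Player I can switch to R1 (3.5 → 3.8). Not NE.
(R2, C3): Player I can switch to R1 (2.2 → 2.8). Not NE.
(R3, C1): Player II can switch to C3 (2.9 → 4.7). Not NE.
(R3, C2): Player II can switch to C1 (2.3 → 2.9). Not NE.
(R3, C3): Player I can switch to R1 (1.5 → 2.8). Not NE.

This game has no pure Nash equilibrium.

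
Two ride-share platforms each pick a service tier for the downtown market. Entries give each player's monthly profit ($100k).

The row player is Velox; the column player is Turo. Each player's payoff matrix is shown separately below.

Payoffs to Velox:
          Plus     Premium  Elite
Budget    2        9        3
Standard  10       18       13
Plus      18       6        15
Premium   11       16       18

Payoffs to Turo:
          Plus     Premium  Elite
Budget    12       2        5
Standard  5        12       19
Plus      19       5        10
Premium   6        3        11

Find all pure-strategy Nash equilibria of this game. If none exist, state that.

Pure-strategy Nash equilibria: (Plus, Plus) and (Premium, Elite)

(Budget, Plus): Velox can switch to Standard (2 → 10). Not NE.
(Budget, Premium): Velox can switch to Standard (9 → 18). Not NE.
(Budget, Elite): Velox can switch to Standard (3 → 13). Not NE.
(Standard, Plus): Velox can switch to Plus (10 → 18). Not NE.
(Standard, Premium): Turo can switch to Elite (12 → 19). Not NE.
(Standard, Elite): Velox can switch to Plus (13 → 15). Not NE.
(Plus, Plus): Velox gets 18, best alternative 11; Turo gets 19, best alternative 10. No profitable deviation — NE.
(Premium, Elite): Velox gets 18, best alternative 15; Turo gets 11, best alternative 6. No profitable deviation — NE.
(The remaining 4 profiles each have a profitable deviation by the same check.)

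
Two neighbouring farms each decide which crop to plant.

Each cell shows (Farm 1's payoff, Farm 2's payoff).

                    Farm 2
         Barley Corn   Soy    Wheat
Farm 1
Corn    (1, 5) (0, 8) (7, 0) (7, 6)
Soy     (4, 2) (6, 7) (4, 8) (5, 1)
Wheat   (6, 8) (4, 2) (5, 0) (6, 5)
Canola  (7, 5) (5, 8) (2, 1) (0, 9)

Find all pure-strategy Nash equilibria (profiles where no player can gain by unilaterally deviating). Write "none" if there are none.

Farm 1 against Barley: payoffs 1, 4, 6, 7 → best response Canola.
Farm 1 against Corn: payoffs 0, 6, 4, 5 → best response Soy.
Farm 1 against Soy: payoffs 7, 4, 5, 2 → best response Corn.
Farm 1 against Wheat: payoffs 7, 5, 6, 0 → best response Corn.
Farm 2 against Corn: payoffs 5, 8, 0, 6 → best response Corn.
Farm 2 against Soy: payoffs 2, 7, 8, 1 → best response Soy.
Farm 2 against Wheat: payoffs 8, 2, 0, 5 → best response Barley.
Farm 2 against Canola: payoffs 5, 8, 1, 9 → best response Wheat.
No profile is a mutual best response for all players.

No pure-strategy Nash equilibrium.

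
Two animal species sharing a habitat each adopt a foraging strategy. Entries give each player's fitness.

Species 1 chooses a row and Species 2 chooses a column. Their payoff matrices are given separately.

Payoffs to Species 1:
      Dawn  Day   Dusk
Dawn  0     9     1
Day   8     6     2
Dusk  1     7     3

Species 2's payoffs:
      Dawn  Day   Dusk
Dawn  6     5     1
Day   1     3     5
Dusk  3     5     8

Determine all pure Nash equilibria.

(Dawn, Dawn): Species 1 can switch to Day (0 → 8). Not NE.
(Dawn, Day): Species 2 can switch to Dawn (5 → 6). Not NE.
(Dawn, Dusk): Species 1 can switch to Day (1 → 2). Not NE.
(Day, Dawn): Species 2 can switch to Day (1 → 3). Not NE.
(Day, Day): Species 1 can switch to Dawn (6 → 9). Not NE.
(Day, Dusk): Species 1 can switch to Dusk (2 → 3). Not NE.
(Dusk, Dawn): Species 1 can switch to Day (1 → 8). Not NE.
(Dusk, Day): Species 1 can switch to Dawn (7 → 9). Not NE.
(Dusk, Dusk): Species 1 gets 3, best alternative 2; Species 2 gets 8, best alternative 5. No profitable deviation — NE.

(Dusk, Dusk)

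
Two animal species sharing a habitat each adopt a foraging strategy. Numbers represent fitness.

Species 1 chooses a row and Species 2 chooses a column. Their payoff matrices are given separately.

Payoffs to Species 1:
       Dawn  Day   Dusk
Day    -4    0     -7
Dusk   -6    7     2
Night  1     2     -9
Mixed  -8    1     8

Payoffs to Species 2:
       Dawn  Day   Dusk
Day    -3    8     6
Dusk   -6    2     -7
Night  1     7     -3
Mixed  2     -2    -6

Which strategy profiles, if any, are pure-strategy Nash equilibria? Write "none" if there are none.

Check each profile: it is a Nash equilibrium iff no player can strictly gain by switching unilaterally.
(Day, Dawn): Species 1 can switch to Night (-4 → 1). Not NE.
(Day, Day): Species 1 can switch to Dusk (0 → 7). Not NE.
(Day, Dusk): Species 1 can switch to Dusk (-7 → 2). Not NE.
(Dusk, Dawn): Species 1 can switch to Day (-6 → -4). Not NE.
(Dusk, Day): Species 1 gets 7, best alternative 2; Species 2 gets 2, best alternative -6. No profitable deviation — NE.
(Dusk, Dusk): Species 1 can switch to Mixed (2 → 8). Not NE.
(Night, Dawn): Species 2 can switch to Day (1 → 7). Not NE.
(Night, Day): Species 1 can switch to Dusk (2 → 7). Not NE.
(Night, Dusk): Species 1 can switch to Day (-9 → -7). Not NE.
(Mixed, Dawn): Species 1 can switch to Day (-8 → -4). Not NE.
(Mixed, Day): Species 1 can switch to Dusk (1 → 7). Not NE.
(The remaining 1 profile has a profitable deviation by the same check.)

The unique pure-strategy Nash equilibrium is (Dusk, Day).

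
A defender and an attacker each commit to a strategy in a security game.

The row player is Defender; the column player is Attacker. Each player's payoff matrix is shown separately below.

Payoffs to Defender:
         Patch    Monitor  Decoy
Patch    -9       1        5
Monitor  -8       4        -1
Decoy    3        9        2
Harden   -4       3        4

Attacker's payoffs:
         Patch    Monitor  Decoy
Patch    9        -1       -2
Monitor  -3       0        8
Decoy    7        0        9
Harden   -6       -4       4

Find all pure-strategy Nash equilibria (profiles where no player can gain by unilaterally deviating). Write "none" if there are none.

Defender against Patch: payoffs -9, -8, 3, -4 → best response Decoy.
Defender against Monitor: payoffs 1, 4, 9, 3 → best response Decoy.
Defender against Decoy: payoffs 5, -1, 2, 4 → best response Patch.
Attacker against Patch: payoffs 9, -1, -2 → best response Patch.
Attacker against Monitor: payoffs -3, 0, 8 → best response Decoy.
Attacker against Decoy: payoffs 7, 0, 9 → best response Decoy.
Attacker against Harden: payoffs -6, -4, 4 → best response Decoy.
No profile is a mutual best response for all players.

There is no pure-strategy Nash equilibrium.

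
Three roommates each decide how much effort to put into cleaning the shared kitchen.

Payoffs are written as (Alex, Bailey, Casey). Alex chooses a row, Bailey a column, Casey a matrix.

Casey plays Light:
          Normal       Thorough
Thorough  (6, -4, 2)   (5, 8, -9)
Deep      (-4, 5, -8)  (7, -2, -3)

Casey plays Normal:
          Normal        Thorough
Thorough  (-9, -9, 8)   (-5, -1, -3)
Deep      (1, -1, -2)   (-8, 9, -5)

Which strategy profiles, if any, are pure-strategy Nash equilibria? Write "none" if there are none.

The unique pure-strategy Nash equilibrium is (Thorough, Thorough, Normal).

Check each profile: it is a Nash equilibrium iff no player can strictly gain by switching unilaterally.
(Thorough, Normal, Light): Bailey can switch to Thorough (-4 → 8). Not NE.
(Thorough, Normal, Normal): Alex can switch to Deep (-9 → 1). Not NE.
(Thorough, Thorough, Light): Alex can switch to Deep (5 → 7). Not NE.
(Thorough, Thorough, Normal): Alex gets -5, best alternative -8; Bailey gets -1, best alternative -9; Casey gets -3, best alternative -9. No profitable deviation — NE.
(Deep, Normal, Light): Alex can switch to Thorough (-4 → 6). Not NE.
(Deep, Normal, Normal): Bailey can switch to Thorough (-1 → 9). Not NE.
(Deep, Thorough, Light): Bailey can switch to Normal (-2 → 5). Not NE.
(Deep, Thorough, Normal): Alex can switch to Thorough (-8 → -5). Not NE.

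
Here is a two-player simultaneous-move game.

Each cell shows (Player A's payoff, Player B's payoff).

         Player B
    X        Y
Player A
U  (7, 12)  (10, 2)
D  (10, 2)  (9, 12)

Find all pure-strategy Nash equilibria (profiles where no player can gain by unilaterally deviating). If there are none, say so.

There is no pure-strategy Nash equilibrium.

Player A against X: payoffs 7, 10 → best response D.
Player A against Y: payoffs 10, 9 → best response U.
Player B against U: payoffs 12, 2 → best response X.
Player B against D: payoffs 2, 12 → best response Y.
No profile is a mutual best response for all players.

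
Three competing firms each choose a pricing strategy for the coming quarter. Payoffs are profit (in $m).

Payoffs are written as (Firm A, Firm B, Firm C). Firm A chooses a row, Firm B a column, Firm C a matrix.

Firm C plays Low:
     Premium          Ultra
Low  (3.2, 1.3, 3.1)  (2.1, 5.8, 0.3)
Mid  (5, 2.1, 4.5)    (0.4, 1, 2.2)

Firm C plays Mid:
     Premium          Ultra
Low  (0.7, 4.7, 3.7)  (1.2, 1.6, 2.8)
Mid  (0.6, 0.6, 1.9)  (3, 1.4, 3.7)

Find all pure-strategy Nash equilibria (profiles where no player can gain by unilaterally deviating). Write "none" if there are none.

(Low, Premium, Mid), (Mid, Premium, Low), (Mid, Ultra, Mid)

Firm A against (Premium, Low): payoffs 3.2, 5 → best response Mid.
Firm A against (Premium, Mid): payoffs 0.7, 0.6 → best response Low.
Firm A against (Ultra, Low): payoffs 2.1, 0.4 → best response Low.
Firm A against (Ultra, Mid): payoffs 1.2, 3 → best response Mid.
Firm B against (Low, Low): payoffs 1.3, 5.8 → best response Ultra.
Firm B against (Low, Mid): payoffs 4.7, 1.6 → best response Premium.
Firm B against (Mid, Low): payoffs 2.1, 1 → best response Premium.
Firm B against (Mid, Mid): payoffs 0.6, 1.4 → best response Ultra.
Firm C against (Low, Premium): payoffs 3.1, 3.7 → best response Mid.
Firm C against (Low, Ultra): payoffs 0.3, 2.8 → best response Mid.
Firm C against (Mid, Premium): payoffs 4.5, 1.9 → best response Low.
Firm C against (Mid, Ultra): payoffs 2.2, 3.7 → best response Mid.
Mutual best responses: (Low, Premium, Mid); (Mid, Premium, Low); (Mid, Ultra, Mid).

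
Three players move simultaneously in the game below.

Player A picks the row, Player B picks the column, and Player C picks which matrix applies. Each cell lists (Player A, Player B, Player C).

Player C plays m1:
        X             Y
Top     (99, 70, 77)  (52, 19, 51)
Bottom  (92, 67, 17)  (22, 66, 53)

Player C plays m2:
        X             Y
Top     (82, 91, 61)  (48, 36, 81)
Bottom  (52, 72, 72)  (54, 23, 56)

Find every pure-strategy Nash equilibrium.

The unique pure-strategy Nash equilibrium is (Top, X, m1).

Player A against (X, m1): payoffs 99, 92 → best response Top.
Player A against (X, m2): payoffs 82, 52 → best response Top.
Player A against (Y, m1): payoffs 52, 22 → best response Top.
Player A against (Y, m2): payoffs 48, 54 → best response Bottom.
Player B against (Top, m1): payoffs 70, 19 → best response X.
Player B against (Top, m2): payoffs 91, 36 → best response X.
Player B against (Bottom, m1): payoffs 67, 66 → best response X.
Player B against (Bottom, m2): payoffs 72, 23 → best response X.
Player C against (Top, X): payoffs 77, 61 → best response m1.
Player C against (Top, Y): payoffs 51, 81 → best response m2.
Player C against (Bottom, X): payoffs 17, 72 → best response m2.
Player C against (Bottom, Y): payoffs 53, 56 → best response m2.
Mutual best responses: (Top, X, m1).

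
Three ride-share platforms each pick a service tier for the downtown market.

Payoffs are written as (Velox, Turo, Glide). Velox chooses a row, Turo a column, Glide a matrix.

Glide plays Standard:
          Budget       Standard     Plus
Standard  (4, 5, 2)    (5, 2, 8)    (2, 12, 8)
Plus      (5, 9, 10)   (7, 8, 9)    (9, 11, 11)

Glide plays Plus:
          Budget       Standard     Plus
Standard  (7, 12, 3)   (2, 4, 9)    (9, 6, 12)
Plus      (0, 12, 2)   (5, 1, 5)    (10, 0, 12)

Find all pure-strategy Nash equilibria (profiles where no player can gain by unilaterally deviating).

(Standard, Budget, Standard): Velox can switch to Plus (4 → 5). Not NE.
(Standard, Budget, Plus): Velox gets 7, best alternative 0; Turo gets 12, best alternative 6; Glide gets 3, best alternative 2. No profitable deviation — NE.
(Standard, Standard, Standard): Velox can switch to Plus (5 → 7). Not NE.
(Standard, Standard, Plus): Velox can switch to Plus (2 → 5). Not NE.
(Standard, Plus, Standard): Velox can switch to Plus (2 → 9). Not NE.
(Standard, Plus, Plus): Velox can switch to Plus (9 → 10). Not NE.
(Plus, Budget, Standard): Turo can switch to Plus (9 → 11). Not NE.
(Plus, Budget, Plus): Velox can switch to Standard (0 → 7). Not NE.
(Plus, Standard, Standard): Turo can switch to Budget (8 → 9). Not NE.
(The remaining 3 profiles each have a profitable deviation by the same check.)

(Standard, Budget, Plus)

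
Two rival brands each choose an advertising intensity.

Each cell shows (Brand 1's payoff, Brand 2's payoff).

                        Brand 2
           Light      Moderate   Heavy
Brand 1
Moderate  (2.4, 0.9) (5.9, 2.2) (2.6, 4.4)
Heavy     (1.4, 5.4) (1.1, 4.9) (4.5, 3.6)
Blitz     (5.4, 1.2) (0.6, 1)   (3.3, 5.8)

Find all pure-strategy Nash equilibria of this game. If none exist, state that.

none

(Moderate, Light): Brand 1 can switch to Blitz (2.4 → 5.4). Not NE.
(Moderate, Moderate): Brand 2 can switch to Heavy (2.2 → 4.4). Not NE.
(Moderate, Heavy): Brand 1 can switch to Heavy (2.6 → 4.5). Not NE.
(Heavy, Light): Brand 1 can switch to Moderate (1.4 → 2.4). Not NE.
(Heavy, Moderate): Brand 1 can switch to Moderate (1.1 → 5.9). Not NE.
(Heavy, Heavy): Brand 2 can switch to Light (3.6 → 5.4). Not NE.
(The remaining 3 profiles each have a profitable deviation by the same check.)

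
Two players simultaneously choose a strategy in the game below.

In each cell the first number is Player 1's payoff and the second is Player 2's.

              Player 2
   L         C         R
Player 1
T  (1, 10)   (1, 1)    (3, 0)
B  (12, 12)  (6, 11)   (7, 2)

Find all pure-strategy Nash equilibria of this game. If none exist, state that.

Player 1 against L: payoffs 1, 12 → best response B.
Player 1 against C: payoffs 1, 6 → best response B.
Player 1 against R: payoffs 3, 7 → best response B.
Player 2 against T: payoffs 10, 1, 0 → best response L.
Player 2 against B: payoffs 12, 11, 2 → best response L.
Mutual best responses: (B, L).

(B, L)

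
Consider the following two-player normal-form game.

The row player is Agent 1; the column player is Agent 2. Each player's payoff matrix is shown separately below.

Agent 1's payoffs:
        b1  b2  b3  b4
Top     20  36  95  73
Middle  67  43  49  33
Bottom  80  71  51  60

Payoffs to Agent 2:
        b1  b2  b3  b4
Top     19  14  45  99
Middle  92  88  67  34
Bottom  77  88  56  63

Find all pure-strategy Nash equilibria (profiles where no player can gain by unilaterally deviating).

For each player, find the best response to each opponent profile; mutual best responses are the pure NE.
Agent 1 against b1: payoffs 20, 67, 80 → best response Bottom.
Agent 1 against b2: payoffs 36, 43, 71 → best response Bottom.
Agent 1 against b3: payoffs 95, 49, 51 → best response Top.
Agent 1 against b4: payoffs 73, 33, 60 → best response Top.
Agent 2 against Top: payoffs 19, 14, 45, 99 → best response b4.
Agent 2 against Middle: payoffs 92, 88, 67, 34 → best response b1.
Agent 2 against Bottom: payoffs 77, 88, 56, 63 → best response b2.
Mutual best responses: (Top, b4); (Bottom, b2).

(Top, b4); (Bottom, b2)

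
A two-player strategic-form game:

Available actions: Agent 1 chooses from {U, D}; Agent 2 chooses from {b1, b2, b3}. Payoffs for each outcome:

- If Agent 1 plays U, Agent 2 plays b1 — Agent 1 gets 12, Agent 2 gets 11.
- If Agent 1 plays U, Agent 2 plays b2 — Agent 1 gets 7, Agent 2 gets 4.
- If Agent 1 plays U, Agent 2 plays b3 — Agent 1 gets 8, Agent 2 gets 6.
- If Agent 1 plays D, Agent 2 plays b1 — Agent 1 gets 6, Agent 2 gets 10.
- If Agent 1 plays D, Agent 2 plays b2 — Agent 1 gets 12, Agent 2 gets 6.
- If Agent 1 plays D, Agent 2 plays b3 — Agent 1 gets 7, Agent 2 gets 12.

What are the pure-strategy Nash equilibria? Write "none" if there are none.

(U, b1)

Agent 1 against b1: payoffs 12, 6 → best response U.
Agent 1 against b2: payoffs 7, 12 → best response D.
Agent 1 against b3: payoffs 8, 7 → best response U.
Agent 2 against U: payoffs 11, 4, 6 → best response b1.
Agent 2 against D: payoffs 10, 6, 12 → best response b3.
Mutual best responses: (U, b1).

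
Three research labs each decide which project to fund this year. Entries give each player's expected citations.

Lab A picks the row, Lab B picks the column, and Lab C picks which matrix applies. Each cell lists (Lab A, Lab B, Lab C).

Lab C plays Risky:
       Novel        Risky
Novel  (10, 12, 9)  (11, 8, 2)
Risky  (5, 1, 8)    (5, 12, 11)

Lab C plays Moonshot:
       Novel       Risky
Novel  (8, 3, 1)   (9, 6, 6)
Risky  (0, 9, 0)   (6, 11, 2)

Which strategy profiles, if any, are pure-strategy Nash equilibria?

Pure-strategy Nash equilibria: (Novel, Novel, Risky) and (Novel, Risky, Moonshot)

(Novel, Novel, Risky): Lab A gets 10, best alternative 5; Lab B gets 12, best alternative 8; Lab C gets 9, best alternative 1. No profitable deviation — NE.
(Novel, Novel, Moonshot): Lab B can switch to Risky (3 → 6). Not NE.
(Novel, Risky, Risky): Lab B can switch to Novel (8 → 12). Not NE.
(Novel, Risky, Moonshot): Lab A gets 9, best alternative 6; Lab B gets 6, best alternative 3; Lab C gets 6, best alternative 2. No profitable deviation — NE.
(Risky, Novel, Risky): Lab A can switch to Novel (5 → 10). Not NE.
(Risky, Novel, Moonshot): Lab A can switch to Novel (0 → 8). Not NE.
(Risky, Risky, Risky): Lab A can switch to Novel (5 → 11). Not NE.
(Risky, Risky, Moonshot): Lab A can switch to Novel (6 → 9). Not NE.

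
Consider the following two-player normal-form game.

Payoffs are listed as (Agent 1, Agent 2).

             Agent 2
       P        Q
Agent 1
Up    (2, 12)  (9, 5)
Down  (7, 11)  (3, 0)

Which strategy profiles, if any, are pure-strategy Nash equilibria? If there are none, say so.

The unique pure-strategy Nash equilibrium is (Down, P).

Agent 1 against P: payoffs 2, 7 → best response Down.
Agent 1 against Q: payoffs 9, 3 → best response Up.
Agent 2 against Up: payoffs 12, 5 → best response P.
Agent 2 against Down: payoffs 11, 0 → best response P.
Mutual best responses: (Down, P).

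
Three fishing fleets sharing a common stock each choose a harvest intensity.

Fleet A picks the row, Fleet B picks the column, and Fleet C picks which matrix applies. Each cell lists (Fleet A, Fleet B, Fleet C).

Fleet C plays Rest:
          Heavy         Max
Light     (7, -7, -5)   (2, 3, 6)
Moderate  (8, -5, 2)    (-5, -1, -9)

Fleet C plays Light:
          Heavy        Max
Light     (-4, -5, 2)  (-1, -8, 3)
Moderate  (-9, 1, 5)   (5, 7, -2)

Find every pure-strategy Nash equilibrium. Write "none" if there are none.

Pure-strategy Nash equilibria: (Light, Heavy, Light); (Light, Max, Rest); (Moderate, Max, Light)

Fleet A against (Heavy, Rest): payoffs 7, 8 → best response Moderate.
Fleet A against (Heavy, Light): payoffs -4, -9 → best response Light.
Fleet A against (Max, Rest): payoffs 2, -5 → best response Light.
Fleet A against (Max, Light): payoffs -1, 5 → best response Moderate.
Fleet B against (Light, Rest): payoffs -7, 3 → best response Max.
Fleet B against (Light, Light): payoffs -5, -8 → best response Heavy.
Fleet B against (Moderate, Rest): payoffs -5, -1 → best response Max.
Fleet B against (Moderate, Light): payoffs 1, 7 → best response Max.
Fleet C against (Light, Heavy): payoffs -5, 2 → best response Light.
Fleet C against (Light, Max): payoffs 6, 3 → best response Rest.
Fleet C against (Moderate, Heavy): payoffs 2, 5 → best response Light.
Fleet C against (Moderate, Max): payoffs -9, -2 → best response Light.
Mutual best responses: (Light, Heavy, Light); (Light, Max, Rest); (Moderate, Max, Light).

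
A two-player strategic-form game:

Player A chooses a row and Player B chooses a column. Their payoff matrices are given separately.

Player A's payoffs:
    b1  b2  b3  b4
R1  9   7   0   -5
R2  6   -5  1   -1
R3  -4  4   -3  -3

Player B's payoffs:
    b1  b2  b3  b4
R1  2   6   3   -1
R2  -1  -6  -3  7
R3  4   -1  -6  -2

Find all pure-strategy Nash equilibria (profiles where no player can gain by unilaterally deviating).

The pure Nash equilibria are (R1, b2), (R2, b4).

For each strategy profile, look for a profitable unilateral deviation.
(R1, b1): Player B can switch to b2 (2 → 6). Not NE.
(R1, b2): Player A gets 7, best alternative 4; Player B gets 6, best alternative 3. No profitable deviation — NE.
(R1, b3): Player A can switch to R2 (0 → 1). Not NE.
(R1, b4): Player A can switch to R2 (-5 → -1). Not NE.
(R2, b1): Player A can switch to R1 (6 → 9). Not NE.
(R2, b2): Player A can switch to R1 (-5 → 7). Not NE.
(R2, b3): Player B can switch to b1 (-3 → -1). Not NE.
(R2, b4): Player A gets -1, best alternative -3; Player B gets 7, best alternative -1. No profitable deviation — NE.
(The remaining 4 profiles each have a profitable deviation by the same check.)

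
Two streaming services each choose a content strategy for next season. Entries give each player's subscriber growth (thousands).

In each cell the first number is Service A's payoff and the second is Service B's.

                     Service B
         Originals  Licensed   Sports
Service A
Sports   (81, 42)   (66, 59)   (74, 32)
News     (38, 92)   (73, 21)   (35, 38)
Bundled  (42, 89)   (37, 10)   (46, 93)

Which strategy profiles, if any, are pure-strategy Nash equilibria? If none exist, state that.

This game has no pure Nash equilibrium.

Service A against Originals: payoffs 81, 38, 42 → best response Sports.
Service A against Licensed: payoffs 66, 73, 37 → best response News.
Service A against Sports: payoffs 74, 35, 46 → best response Sports.
Service B against Sports: payoffs 42, 59, 32 → best response Licensed.
Service B against News: payoffs 92, 21, 38 → best response Originals.
Service B against Bundled: payoffs 89, 10, 93 → best response Sports.
No profile is a mutual best response for all players.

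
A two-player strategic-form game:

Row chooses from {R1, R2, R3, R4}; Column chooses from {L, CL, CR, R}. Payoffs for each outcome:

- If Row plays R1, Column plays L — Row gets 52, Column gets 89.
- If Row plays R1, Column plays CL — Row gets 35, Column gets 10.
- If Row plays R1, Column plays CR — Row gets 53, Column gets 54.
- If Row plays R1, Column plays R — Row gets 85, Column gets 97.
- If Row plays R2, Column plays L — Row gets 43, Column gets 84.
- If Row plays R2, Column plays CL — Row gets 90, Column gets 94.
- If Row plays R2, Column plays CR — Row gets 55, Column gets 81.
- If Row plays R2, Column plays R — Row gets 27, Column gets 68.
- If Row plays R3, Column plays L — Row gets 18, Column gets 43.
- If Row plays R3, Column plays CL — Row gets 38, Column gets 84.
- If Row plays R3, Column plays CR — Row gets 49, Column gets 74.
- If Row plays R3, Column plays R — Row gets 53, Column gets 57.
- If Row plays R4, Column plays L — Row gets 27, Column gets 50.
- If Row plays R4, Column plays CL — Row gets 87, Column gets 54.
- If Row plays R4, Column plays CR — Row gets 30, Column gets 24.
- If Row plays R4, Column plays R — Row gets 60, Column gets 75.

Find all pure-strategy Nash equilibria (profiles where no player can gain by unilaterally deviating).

Mark each player's best response to every combination of opponents' strategies; a profile where every player is best-responding is a pure Nash equilibrium.
Row against L: payoffs 52, 43, 18, 27 → best response R1.
Row against CL: payoffs 35, 90, 38, 87 → best response R2.
Row against CR: payoffs 53, 55, 49, 30 → best response R2.
Row against R: payoffs 85, 27, 53, 60 → best response R1.
Column against R1: payoffs 89, 10, 54, 97 → best response R.
Column against R2: payoffs 84, 94, 81, 68 → best response CL.
Column against R3: payoffs 43, 84, 74, 57 → best response CL.
Column against R4: payoffs 50, 54, 24, 75 → best response R.
Mutual best responses: (R1, R); (R2, CL).

The pure Nash equilibria are (R1, R); (R2, CL).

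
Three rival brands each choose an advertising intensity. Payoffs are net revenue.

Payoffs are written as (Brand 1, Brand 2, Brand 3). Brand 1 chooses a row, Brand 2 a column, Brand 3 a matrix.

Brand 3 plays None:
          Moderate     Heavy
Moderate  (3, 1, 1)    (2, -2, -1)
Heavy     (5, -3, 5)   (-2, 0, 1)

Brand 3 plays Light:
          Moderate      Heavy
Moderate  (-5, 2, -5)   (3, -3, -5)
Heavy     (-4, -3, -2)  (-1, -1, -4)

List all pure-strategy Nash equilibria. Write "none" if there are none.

Brand 1 against (Moderate, None): payoffs 3, 5 → best response Heavy.
Brand 1 against (Moderate, Light): payoffs -5, -4 → best response Heavy.
Brand 1 against (Heavy, None): payoffs 2, -2 → best response Moderate.
Brand 1 against (Heavy, Light): payoffs 3, -1 → best response Moderate.
Brand 2 against (Moderate, None): payoffs 1, -2 → best response Moderate.
Brand 2 against (Moderate, Light): payoffs 2, -3 → best response Moderate.
Brand 2 against (Heavy, None): payoffs -3, 0 → best response Heavy.
Brand 2 against (Heavy, Light): payoffs -3, -1 → best response Heavy.
Brand 3 against (Moderate, Moderate): payoffs 1, -5 → best response None.
Brand 3 against (Moderate, Heavy): payoffs -1, -5 → best response None.
Brand 3 against (Heavy, Moderate): payoffs 5, -2 → best response None.
Brand 3 against (Heavy, Heavy): payoffs 1, -4 → best response None.
No profile is a mutual best response for all players.

none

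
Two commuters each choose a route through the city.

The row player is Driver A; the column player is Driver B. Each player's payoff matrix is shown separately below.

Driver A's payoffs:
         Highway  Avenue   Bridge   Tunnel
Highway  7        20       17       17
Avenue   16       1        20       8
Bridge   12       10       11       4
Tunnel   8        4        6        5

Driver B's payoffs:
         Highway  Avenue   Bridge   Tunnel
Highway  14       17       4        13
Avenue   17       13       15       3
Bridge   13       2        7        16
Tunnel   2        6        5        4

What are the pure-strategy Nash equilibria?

Driver A against Highway: payoffs 7, 16, 12, 8 → best response Avenue.
Driver A against Avenue: payoffs 20, 1, 10, 4 → best response Highway.
Driver A against Bridge: payoffs 17, 20, 11, 6 → best response Avenue.
Driver A against Tunnel: payoffs 17, 8, 4, 5 → best response Highway.
Driver B against Highway: payoffs 14, 17, 4, 13 → best response Avenue.
Driver B against Avenue: payoffs 17, 13, 15, 3 → best response Highway.
Driver B against Bridge: payoffs 13, 2, 7, 16 → best response Tunnel.
Driver B against Tunnel: payoffs 2, 6, 5, 4 → best response Avenue.
Mutual best responses: (Highway, Avenue); (Avenue, Highway).

The pure Nash equilibria are (Highway, Avenue); (Avenue, Highway).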